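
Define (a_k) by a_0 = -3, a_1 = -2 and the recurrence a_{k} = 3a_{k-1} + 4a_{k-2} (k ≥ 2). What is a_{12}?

-16777218

The ordinary generating function has denominator 1 - 3x - 4x^2.
Iterating the recurrence: a_0,…,a_{12} = -3, -2, -18, -62, -258, -1022, -4098, -16382, -65538, -262142, -1048578, -4194302, -16777218.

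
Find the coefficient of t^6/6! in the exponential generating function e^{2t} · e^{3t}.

15625

The EGF product rule gives c_6 = Σ_{k_1+k_2=6} C(6; k_1,k_2) · ∏ g_i(k_i), where e^{2t} gives (2)^k; e^{3t} gives (3)^k.
g_1(k) for k = 0…6: 1, 2, 4, 8, 16, 32, 64.
g_2(k) for k = 0…6: 1, 3, 9, 27, 81, 243, 729.
c_6 = Σ_k C(6,k)·g_1(k)·g_2(6−k) = 1·1·729 + 6·2·243 + 15·4·81 + 20·8·27 + 15·16·9 + 6·32·3 + 1·64·1 = 729 + 2916 + 4860 + 4320 + 2160 + 576 + 64 = 15625.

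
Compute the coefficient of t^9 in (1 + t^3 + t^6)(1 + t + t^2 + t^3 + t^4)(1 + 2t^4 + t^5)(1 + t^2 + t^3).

17

(1 + t^3 + t^6) has coefficients 1,0,0,1,0,0,1 for degrees 0…6.
(1 + t + t^2 + t^3 + t^4) has coefficients 1,1,1,1,1,0,0,0,0,0 for degrees 0…9.
Multiplying by (1 + 2t^4 + t^5) gives running coefficients 1,1,1,1,3,3,3,3,3,1 for degrees 0…9.
Finally multiplying by (1 + t^2 + t^3), the product of all factors after the first has coefficients 1,1,2,3,5,5,7,9,9,7 for degrees 0…9.
[t^9] = 1·7 + 1·7 + 1·3 = 17.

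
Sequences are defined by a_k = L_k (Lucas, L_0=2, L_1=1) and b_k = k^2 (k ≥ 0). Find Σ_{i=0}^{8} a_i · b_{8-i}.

697

Write out a_i and b_{8-i} for i = 0,…,8 and sum the products.
Σ = 2·64 + 1·49 + 3·36 + 4·25 + 7·16 + 11·9 + 18·4 + 29·1 + 47·0 = 697.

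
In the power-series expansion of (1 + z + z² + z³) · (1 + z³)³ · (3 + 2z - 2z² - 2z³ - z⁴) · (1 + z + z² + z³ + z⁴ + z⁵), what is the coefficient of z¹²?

-31

(1 + z + z² + z³) has coefficients 1,1,1,1 for degrees 0…3.
(1 + z³)³ has coefficients 1,0,0,3,0,0,3,0,0,1,0,0,0 for degrees 0…12.
Multiplying by (3 + 2z - 2z² - 2z³ - z⁴) gives running coefficients 3,2,-2,7,5,-6,3,3,-6,-3,-1,-2,-2 for degrees 0…12.
Finally multiplying by (1 + z + z² + z³ + z⁴ + z⁵), the product of all factors after the first has coefficients 3,5,3,10,15,9,9,10,6,-4,-10,-6,-11 for degrees 0…12.
[z¹²] = 1·(-11) + 1·(-6) + 1·(-10) + 1·(-4) = -31.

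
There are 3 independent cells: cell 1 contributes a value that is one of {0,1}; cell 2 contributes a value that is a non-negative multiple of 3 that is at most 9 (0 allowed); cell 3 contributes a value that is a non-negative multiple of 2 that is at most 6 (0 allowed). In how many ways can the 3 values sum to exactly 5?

The generating function for the choices is (1 + y)·(1 + y³ + y⁶ + y⁹)·(1 + y² + y⁴ + y⁶); the count is [y⁵].
(1 + y) has coefficients 1,1 for degrees 0…1.
(1 + y³ + y⁶ + y⁹) has coefficients 1,0,0,1,0,0 for degrees 0…5.
Finally multiplying by (1 + y² + y⁴ + y⁶), the product of all factors after the first has coefficients 1,0,1,1,1,1 for degrees 0…5.
[y⁵] = 1·1 + 1·1 = 2.

2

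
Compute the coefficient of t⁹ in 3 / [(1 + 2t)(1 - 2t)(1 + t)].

-1023

Partial fractions give a closed form: a_n = (3)·(-2)^n + (1)·2^n + (-1)·(-1)^n.
At n = 9: a_9 = -1023.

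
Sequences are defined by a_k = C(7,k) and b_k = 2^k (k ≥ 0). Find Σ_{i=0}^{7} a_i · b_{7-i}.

2187

The convolution is the x^7 coefficient of A(x)B(x).
Σ = 1·128 + 7·64 + 21·32 + 35·16 + 35·8 + 21·4 + 7·2 + 1·1 = 2187.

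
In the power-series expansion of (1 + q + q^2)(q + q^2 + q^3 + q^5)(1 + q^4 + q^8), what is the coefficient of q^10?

(1 + q + q^2) has coefficients 1,1,1 for degrees 0…2.
(q + q^2 + q^3 + q^5) has coefficients 0,1,1,1,0,1,0,0,0,0,0 for degrees 0…10.
Finally multiplying by (1 + q^4 + q^8), the product of all factors after the first has coefficients 0,1,1,1,0,2,1,1,0,2,1 for degrees 0…10.
[q^10] = 1·1 + 1·2 + 1·0 = 3.

3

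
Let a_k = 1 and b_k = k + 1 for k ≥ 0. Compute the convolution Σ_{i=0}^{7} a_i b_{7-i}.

This is [x^7] in the product of the two ordinary generating functions.
Σ = 1·8 + 1·7 + 1·6 + 1·5 + 1·4 + 1·3 + 1·2 + 1·1 = 36.

36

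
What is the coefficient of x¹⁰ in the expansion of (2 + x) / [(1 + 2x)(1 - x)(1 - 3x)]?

Partial fractions give a closed form: a_n = (2/5)·(-2)^n + (-1/2)·1^n + (21/10)·3^n.
At n = 10: a_10 = 124412.

124412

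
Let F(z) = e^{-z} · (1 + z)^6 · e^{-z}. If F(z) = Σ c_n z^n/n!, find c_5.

The EGF product rule gives c_5 = Σ_{k_1+k_2+k_3=5} C(5; k_1,k_2,k_3) · ∏ g_i(k_i), where e^{-z} gives (-1)^k; (1+z)^6 gives the falling factorial (6)_k; e^{-z} gives (-1)^k.
g_1(k) for k = 0…5: 1, -1, 1, -1, 1, -1.
g_2(k) for k = 0…5: 1, 6, 30, 120, 360, 720.
g_3(k) for k = 0…5: 1, -1, 1, -1, 1, -1.
First combine the last two factors: h(k) = Σ_j C(k,j)·g_2(j)·g_3(k−j) for k = 0…5: 1, 5, 19, 47, 37, -151.
c_5 = Σ_k C(5,k)·g_1(k)·h(5−k) = 1·1·(-151) + 5·(-1)·37 + 10·1·47 + 10·(-1)·19 + 5·1·5 + 1·(-1)·1 = −151 − 185 + 470 − 190 + 25 − 1 = -32.

-32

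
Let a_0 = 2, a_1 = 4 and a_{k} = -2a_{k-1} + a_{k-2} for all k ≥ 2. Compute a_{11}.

18208

The ordinary generating function has denominator 1 + 2t - t^2.
Iterating the recurrence: a_0,…,a_{11} = 2, 4, -6, 16, -38, 92, -222, 536, -1294, 3124, -7542, 18208.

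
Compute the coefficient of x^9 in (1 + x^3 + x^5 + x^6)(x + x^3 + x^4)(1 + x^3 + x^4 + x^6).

5

(1 + x^3 + x^5 + x^6) has coefficients 1,0,0,1,0,1,1 for degrees 0…6.
(x + x^3 + x^4) has coefficients 0,1,0,1,1,0,0,0,0,0 for degrees 0…9.
Finally multiplying by (1 + x^3 + x^4 + x^6), the product of all factors after the first has coefficients 0,1,0,1,2,1,1,3,1,1 for degrees 0…9.
[x^9] = 1·1 + 1·1 + 1·2 + 1·1 = 5.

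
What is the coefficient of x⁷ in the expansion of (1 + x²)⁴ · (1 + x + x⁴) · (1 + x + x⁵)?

(1 + x²)⁴ has coefficients 1,0,4,0,6,0,4,0 for degrees 0…7.
(1 + x + x⁴) has coefficients 1,1,0,0,1,0,0,0 for degrees 0…7.
Finally multiplying by (1 + x + x⁵), the product of all factors after the first has coefficients 1,2,1,0,1,2,1,0 for degrees 0…7.
[x⁷] = 1·0 + 4·2 + 6·0 + 4·2 = 16.

16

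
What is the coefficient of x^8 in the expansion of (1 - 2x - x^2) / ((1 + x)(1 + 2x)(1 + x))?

1770

The denominator gives the recurrence a_n = −4a_(n−1) − 5a_(n−2) − 2a_(n−3) for n ≥ 3; the numerator fixes a_0 = 1, a_1 = -6, a_2 = 18.
Iterating: 1, -6, 18, -44, 98, -208, 430, -876, 1770, so a_8 = 1770.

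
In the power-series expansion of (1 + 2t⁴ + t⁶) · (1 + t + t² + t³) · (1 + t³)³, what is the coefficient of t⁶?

(1 + 2t⁴ + t⁶) has coefficients 1,0,0,0,2,0,1 for degrees 0…6.
(1 + t + t² + t³) has coefficients 1,1,1,1,0,0,0 for degrees 0…6.
Finally multiplying by (1 + t³)³, the product of all factors after the first has coefficients 1,1,1,4,3,3,6 for degrees 0…6.
[t⁶] = 1·6 + 2·1 + 1·1 = 9.

9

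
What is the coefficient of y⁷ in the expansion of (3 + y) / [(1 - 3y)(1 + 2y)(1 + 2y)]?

The denominator gives the recurrence a_n = −a_(n−1) + 8a_(n−2) + 12a_(n−3) for n ≥ 3; the numerator fixes a_0 = 3, a_1 = -2, a_2 = 26.
Iterating: 3, -2, 26, -6, 190, 74, 1374, 1498, so a_7 = 1498.

1498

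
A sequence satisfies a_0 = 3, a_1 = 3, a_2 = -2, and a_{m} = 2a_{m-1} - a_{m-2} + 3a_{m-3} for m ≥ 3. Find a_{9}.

The ordinary generating function has denominator 1 - 2z + z^2 - 3z^3.
Iterating the recurrence: a_0,…,a_{9} = 3, 3, -2, 2, 15, 22, 35, 93, 217, 446.

446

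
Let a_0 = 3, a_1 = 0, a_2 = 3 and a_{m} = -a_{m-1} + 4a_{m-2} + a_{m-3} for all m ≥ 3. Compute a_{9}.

-567

The ordinary generating function has denominator 1 + x - 4x^2 - x^3.
Iterating the recurrence: a_0,…,a_{9} = 3, 0, 3, 0, 12, -9, 57, -81, 300, -567.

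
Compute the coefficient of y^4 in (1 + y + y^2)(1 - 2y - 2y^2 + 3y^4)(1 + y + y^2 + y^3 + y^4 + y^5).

-6

(1 + y + y^2) has coefficients 1,1,1 for degrees 0…2.
(1 - 2y - 2y^2 + 3y^4) has coefficients 1,-2,-2,0,3 for degrees 0…4.
Finally multiplying by (1 + y + y^2 + y^3 + y^4 + y^5), the product of all factors after the first has coefficients 1,-1,-3,-3,0 for degrees 0…4.
[y^4] = 1·0 + 1·(-3) + 1·(-3) = -6.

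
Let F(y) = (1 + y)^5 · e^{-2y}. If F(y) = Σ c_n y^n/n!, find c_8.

4096

The EGF product rule gives c_8 = Σ_{k_1+k_2=8} C(8; k_1,k_2) · ∏ g_i(k_i), where (1+y)^5 gives the falling factorial (5)_k; e^{-2y} gives (-2)^k.
g_1(k) for k = 0…8: 1, 5, 20, 60, 120, 120, 0, 0, 0.
g_2(k) for k = 0…8: 1, -2, 4, -8, 16, -32, 64, -128, 256.
c_8 = Σ_k C(8,k)·g_1(k)·g_2(8−k) = 1·1·256 + 8·5·(-128) + 28·20·64 + 56·60·(-32) + 70·120·16 + 56·120·(-8) = 256 − 5120 + 35840 − 107520 + 134400 − 53760 = 4096.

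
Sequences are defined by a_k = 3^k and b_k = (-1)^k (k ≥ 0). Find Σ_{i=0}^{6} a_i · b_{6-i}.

Write out a_i and b_{6-i} for i = 0,…,6 and sum the products.
Σ = 1·1 + 3·(-1) + 9·1 + 27·(-1) + 81·1 + 243·(-1) + 729·1 = 547.

547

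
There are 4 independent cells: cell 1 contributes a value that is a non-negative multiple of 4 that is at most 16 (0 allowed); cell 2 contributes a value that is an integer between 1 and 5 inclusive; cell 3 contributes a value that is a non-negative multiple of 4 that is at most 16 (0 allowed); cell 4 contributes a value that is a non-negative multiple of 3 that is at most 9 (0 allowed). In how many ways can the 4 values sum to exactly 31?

The generating function for the choices is (1 + y⁴ + y⁸ + y¹² + y¹⁶)·(y + y² + y³ + y⁴ + y⁵)·(1 + y⁴ + y⁸ + y¹² + y¹⁶)·(1 + y³ + y⁶ + y⁹); the count is [y³¹].
(1 + y⁴ + y⁸ + y¹² + y¹⁶) has coefficients 1,0,0,0,1,0,0,0,1,0,0,0,1,0,0,0,1 for degrees 0…16.
(y + y² + y³ + y⁴ + y⁵) has coefficients 0,1,1,1,1,1,0,0,0,0,0,0,0,0,0,0,0,0,0,0,0,0,0,0,0,0,0,0,0,0,0,0 for degrees 0…31.
Multiplying by (1 + y⁴ + y⁸ + y¹² + y¹⁶) gives running coefficients 0,1,1,1,1,2,1,1,1,2,1,1,1,2,1,1,1,2,1,1,1,1,0,0,0,0,0,0,0,0,0,0 for degrees 0…31.
Finally multiplying by (1 + y³ + y⁶ + y⁹), the product of all factors after the first has coefficients 0,1,1,1,2,3,2,3,4,4,4,5,5,5,5,5,5,5,5,5,5,4,4,4,3,2,3,2,1,1,1,0 for degrees 0…31.
[y³¹] = 1·0 + 1·2 + 1·4 + 1·5 + 1·5 = 16.

16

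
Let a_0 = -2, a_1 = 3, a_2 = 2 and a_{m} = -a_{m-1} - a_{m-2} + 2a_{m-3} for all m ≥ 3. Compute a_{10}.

233

The ordinary generating function has denominator 1 + x + x^2 - 2x^3.
Iterating the recurrence: a_0,…,a_{10} = -2, 3, 2, -9, 13, 0, -31, 57, -26, -93, 233.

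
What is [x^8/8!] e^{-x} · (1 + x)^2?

41

The EGF product rule gives c_8 = Σ_{k_1+k_2=8} C(8; k_1,k_2) · ∏ g_i(k_i), where e^{-x} gives (-1)^k; (1+x)^2 gives the falling factorial (2)_k.
g_1(k) for k = 0…8: 1, -1, 1, -1, 1, -1, 1, -1, 1.
g_2(k) for k = 0…8: 1, 2, 2, 0, 0, 0, 0, 0, 0.
c_8 = Σ_k C(8,k)·g_1(k)·g_2(8−k) = 28·1·2 + 8·(-1)·2 + 1·1·1 = 56 − 16 + 1 = 41.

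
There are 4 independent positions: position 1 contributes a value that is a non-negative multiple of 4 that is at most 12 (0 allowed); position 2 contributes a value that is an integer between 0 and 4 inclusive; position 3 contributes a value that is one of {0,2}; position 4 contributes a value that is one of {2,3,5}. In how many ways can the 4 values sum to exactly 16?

The generating function for the choices is (1 + t^4 + t^8 + t^12)·(1 + t + t^2 + t^3 + t^4)·(1 + t^2)·(t^2 + t^3 + t^5); the count is [t^16].
(1 + t^4 + t^8 + t^12) has coefficients 1,0,0,0,1,0,0,0,1,0,0,0,1 for degrees 0…12.
(1 + t + t^2 + t^3 + t^4) has coefficients 1,1,1,1,1,0,0,0,0,0,0,0,0,0,0,0,0 for degrees 0…16.
Multiplying by (1 + t^2) gives running coefficients 1,1,2,2,2,1,1,0,0,0,0,0,0,0,0,0,0 for degrees 0…16.
Finally multiplying by (t^2 + t^3 + t^5), the product of all factors after the first has coefficients 0,0,1,2,3,5,5,5,4,3,1,1,0,0,0,0,0 for degrees 0…16.
[t^16] = 1·0 + 1·0 + 1·4 + 1·3 = 7.

7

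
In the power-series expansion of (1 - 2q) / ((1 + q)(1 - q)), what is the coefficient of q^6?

Partial fractions give a closed form: a_n = (3/2)·(-1)^n + (-1/2)·1^n.
At n = 6: a_6 = 1.

1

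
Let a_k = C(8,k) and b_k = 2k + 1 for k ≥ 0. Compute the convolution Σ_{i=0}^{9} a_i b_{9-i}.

2816

The convolution is the t^9 coefficient of A(t)B(t).
Σ = 1·19 + 8·17 + 28·15 + 56·13 + 70·11 + 56·9 + 28·7 + 8·5 + 1·3 + 0·1 = 2816.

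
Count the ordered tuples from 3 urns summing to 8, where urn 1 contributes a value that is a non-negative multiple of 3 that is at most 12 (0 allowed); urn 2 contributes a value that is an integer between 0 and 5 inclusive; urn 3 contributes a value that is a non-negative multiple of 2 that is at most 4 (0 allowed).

The generating function for the choices is (1 + t³ + t⁶ + t⁹ + t¹²)·(1 + t + t² + t³ + t⁴ + t⁵)·(1 + t² + t⁴); the count is [t⁸].
(1 + t³ + t⁶ + t⁹ + t¹²) has coefficients 1,0,0,1,0,0,1,0,0 for degrees 0…8.
(1 + t + t² + t³ + t⁴ + t⁵) has coefficients 1,1,1,1,1,1,0,0,0 for degrees 0…8.
Finally multiplying by (1 + t² + t⁴), the product of all factors after the first has coefficients 1,1,2,2,3,3,2,2,1 for degrees 0…8.
[t⁸] = 1·1 + 1·3 + 1·2 = 6.

6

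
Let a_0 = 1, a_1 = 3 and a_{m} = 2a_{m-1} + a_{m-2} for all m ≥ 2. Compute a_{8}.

The ordinary generating function has denominator 1 - 2x - x^2.
Iterating the recurrence: a_0,…,a_{8} = 1, 3, 7, 17, 41, 99, 239, 577, 1393.

1393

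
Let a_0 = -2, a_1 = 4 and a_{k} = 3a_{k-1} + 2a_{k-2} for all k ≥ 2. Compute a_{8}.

The ordinary generating function has denominator 1 - 3t - 2t^2.
Iterating the recurrence: a_0,…,a_{8} = -2, 4, 8, 32, 112, 400, 1424, 5072, 18064.

18064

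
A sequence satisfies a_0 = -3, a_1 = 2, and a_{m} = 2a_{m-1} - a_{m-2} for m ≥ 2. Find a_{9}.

The ordinary generating function has denominator 1 - 2t + t^2.
Iterating the recurrence: a_0,…,a_{9} = -3, 2, 7, 12, 17, 22, 27, 32, 37, 42.

42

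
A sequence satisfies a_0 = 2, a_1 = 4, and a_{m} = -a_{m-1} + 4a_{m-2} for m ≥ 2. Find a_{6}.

The ordinary generating function has denominator 1 + z - 4z^2.
Iterating the recurrence: a_0,…,a_{6} = 2, 4, 4, 12, 4, 44, -28.

-28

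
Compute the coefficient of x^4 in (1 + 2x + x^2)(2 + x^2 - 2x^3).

-3

(1 + 2x + x^2) has coefficients 1,2,1 for degrees 0…2.
(2 + x^2 - 2x^3) has coefficients 2,0,1,-2,0 for degrees 0…4.
[x^4] = 1·0 + 2·(-2) + 1·1 = -3.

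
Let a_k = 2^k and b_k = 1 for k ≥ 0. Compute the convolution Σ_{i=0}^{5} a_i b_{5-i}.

The convolution is the t^5 coefficient of A(t)B(t).
Σ = 1·1 + 2·1 + 4·1 + 8·1 + 16·1 + 32·1 = 63.

63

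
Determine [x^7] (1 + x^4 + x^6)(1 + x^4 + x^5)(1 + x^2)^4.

(1 + x^4 + x^6) has coefficients 1,0,0,0,1,0,1 for degrees 0…6.
(1 + x^4 + x^5) has coefficients 1,0,0,0,1,1,0,0 for degrees 0…7.
Finally multiplying by (1 + x^2)^4, the product of all factors after the first has coefficients 1,0,4,0,7,1,8,4 for degrees 0…7.
[x^7] = 1·4 + 1·0 + 1·0 = 4.

4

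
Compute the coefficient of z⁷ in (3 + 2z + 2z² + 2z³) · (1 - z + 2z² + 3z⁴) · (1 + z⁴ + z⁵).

(3 + 2z + 2z² + 2z³) has coefficients 3,2,2,2 for degrees 0…3.
(1 - z + 2z² + 3z⁴) has coefficients 1,-1,2,0,3,0,0,0 for degrees 0…7.
Finally multiplying by (1 + z⁴ + z⁵), the product of all factors after the first has coefficients 1,-1,2,0,4,0,1,2 for degrees 0…7.
[z⁷] = 3·2 + 2·1 + 2·0 + 2·4 = 16.

16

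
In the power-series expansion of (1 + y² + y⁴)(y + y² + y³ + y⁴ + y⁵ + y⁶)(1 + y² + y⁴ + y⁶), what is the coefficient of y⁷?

8

(1 + y² + y⁴) has coefficients 1,0,1,0,1 for degrees 0…4.
(y + y² + y³ + y⁴ + y⁵ + y⁶) has coefficients 0,1,1,1,1,1,1,0 for degrees 0…7.
Finally multiplying by (1 + y² + y⁴ + y⁶), the product of all factors after the first has coefficients 0,1,1,2,2,3,3,3 for degrees 0…7.
[y⁷] = 1·3 + 1·3 + 1·2 = 8.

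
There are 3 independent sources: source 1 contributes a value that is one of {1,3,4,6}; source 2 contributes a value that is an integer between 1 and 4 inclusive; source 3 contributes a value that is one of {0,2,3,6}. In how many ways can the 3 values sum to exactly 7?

8

The generating function for the choices is (y + y^3 + y^4 + y^6)·(y + y^2 + y^3 + y^4)·(1 + y^2 + y^3 + y^6); the count is [y^7].
(y + y^3 + y^4 + y^6) has coefficients 0,1,0,1,1,0,1 for degrees 0…6.
(y + y^2 + y^3 + y^4) has coefficients 0,1,1,1,1,0,0,0 for degrees 0…7.
Finally multiplying by (1 + y^2 + y^3 + y^6), the product of all factors after the first has coefficients 0,1,1,2,3,2,2,2 for degrees 0…7.
[y^7] = 1·2 + 1·3 + 1·2 + 1·1 = 8.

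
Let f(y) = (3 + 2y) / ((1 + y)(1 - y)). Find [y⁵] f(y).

The denominator gives the recurrence a_n = a_(n−2) for n ≥ 2; the numerator fixes a_0 = 3, a_1 = 2.
Iterating: 3, 2, 3, 2, 3, 2, so a_5 = 2.

2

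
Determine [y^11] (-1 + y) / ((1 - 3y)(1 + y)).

Partial fractions give a closed form: a_n = (-1/2)·3^n + (-1/2)·(-1)^n.
At n = 11: a_11 = -88573.

-88573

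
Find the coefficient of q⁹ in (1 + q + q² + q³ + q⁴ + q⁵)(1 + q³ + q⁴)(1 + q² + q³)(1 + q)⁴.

(1 + q + q² + q³ + q⁴ + q⁵) has coefficients 1,1,1,1,1,1 for degrees 0…5.
(1 + q³ + q⁴) has coefficients 1,0,0,1,1,0,0,0,0,0 for degrees 0…9.
Multiplying by (1 + q² + q³) gives running coefficients 1,0,1,2,1,1,2,1,0,0 for degrees 0…9.
Finally multiplying by (1 + q)⁴, the product of all factors after the first has coefficients 1,4,7,10,16,21,21,21,21,15 for degrees 0…9.
[q⁹] = 1·15 + 1·21 + 1·21 + 1·21 + 1·21 + 1·16 = 115.

115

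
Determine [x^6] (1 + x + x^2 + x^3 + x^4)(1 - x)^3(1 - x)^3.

(1 + x + x^2 + x^3 + x^4) has coefficients 1,1,1,1,1 for degrees 0…4.
(1 - x)^3 has coefficients 1,-3,3,-1,0,0,0 for degrees 0…6.
Finally multiplying by (1 - x)^3, the product of all factors after the first has coefficients 1,-6,15,-20,15,-6,1 for degrees 0…6.
[x^6] = 1·1 + 1·(-6) + 1·15 + 1·(-20) + 1·15 = 5.

5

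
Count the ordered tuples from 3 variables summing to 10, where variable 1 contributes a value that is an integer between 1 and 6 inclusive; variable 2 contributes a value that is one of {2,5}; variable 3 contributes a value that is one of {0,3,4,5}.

The generating function for the choices is (x + x^2 + x^3 + x^4 + x^5 + x^6)·(x^2 + x^5)·(1 + x^3 + x^4 + x^5); the count is [x^10].
(x + x^2 + x^3 + x^4 + x^5 + x^6) has coefficients 0,1,1,1,1,1,1 for degrees 0…6.
(x^2 + x^5) has coefficients 0,0,1,0,0,1,0,0,0,0,0 for degrees 0…10.
Finally multiplying by (1 + x^3 + x^4 + x^5), the product of all factors after the first has coefficients 0,0,1,0,0,2,1,1,1,1,1 for degrees 0…10.
[x^10] = 1·1 + 1·1 + 1·1 + 1·1 + 1·2 + 1·0 = 6.

6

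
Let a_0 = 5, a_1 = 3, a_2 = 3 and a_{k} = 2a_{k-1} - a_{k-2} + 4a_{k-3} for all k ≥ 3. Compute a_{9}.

The ordinary generating function has denominator 1 - 2y + y^2 - 4y^3.
Iterating the recurrence: a_0,…,a_{9} = 5, 3, 3, 23, 55, 99, 235, 591, 1343, 3035.

3035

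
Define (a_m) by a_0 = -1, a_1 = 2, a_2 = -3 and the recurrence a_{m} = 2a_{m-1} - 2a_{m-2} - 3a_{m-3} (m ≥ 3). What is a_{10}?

-750

The ordinary generating function has denominator 1 - 2q + 2q^2 + 3q^3.
Iterating the recurrence: a_0,…,a_{10} = -1, 2, -3, -7, -14, -5, 39, 130, 197, 17, -750.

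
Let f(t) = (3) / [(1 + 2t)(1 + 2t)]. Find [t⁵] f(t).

The denominator gives the recurrence a_n = −4a_(n−1) − 4a_(n−2) for n ≥ 2; the numerator fixes a_0 = 3, a_1 = -12.
Iterating: 3, -12, 36, -96, 240, -576, so a_5 = -576.

-576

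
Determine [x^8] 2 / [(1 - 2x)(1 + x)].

Partial fractions give a closed form: a_n = (4/3)·2^n + (2/3)·(-1)^n.
At n = 8: a_8 = 342.

342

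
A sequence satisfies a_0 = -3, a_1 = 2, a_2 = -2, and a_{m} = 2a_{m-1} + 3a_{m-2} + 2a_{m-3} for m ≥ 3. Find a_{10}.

-10910

The ordinary generating function has denominator 1 - 2q - 3q^2 - 2q^3.
Iterating the recurrence: a_0,…,a_{10} = -3, 2, -2, -4, -10, -36, -110, -348, -1098, -3460, -10910.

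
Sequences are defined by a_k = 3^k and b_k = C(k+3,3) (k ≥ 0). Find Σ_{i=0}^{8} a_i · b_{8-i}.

The convolution is the x^8 coefficient of A(x)B(x).
Σ = 1·165 + 3·120 + 9·84 + 27·56 + 81·35 + 243·20 + 729·10 + 2187·4 + 6561·1 = 33087.

33087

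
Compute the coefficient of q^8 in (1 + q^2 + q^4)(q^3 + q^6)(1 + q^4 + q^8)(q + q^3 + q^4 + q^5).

(1 + q^2 + q^4) has coefficients 1,0,1,0,1 for degrees 0…4.
(q^3 + q^6) has coefficients 0,0,0,1,0,0,1,0,0 for degrees 0…8.
Multiplying by (1 + q^4 + q^8) gives running coefficients 0,0,0,1,0,0,1,1,0 for degrees 0…8.
Finally multiplying by (q + q^3 + q^4 + q^5), the product of all factors after the first has coefficients 0,0,0,0,1,0,1,2,2 for degrees 0…8.
[q^8] = 1·2 + 1·1 + 1·1 = 4.

4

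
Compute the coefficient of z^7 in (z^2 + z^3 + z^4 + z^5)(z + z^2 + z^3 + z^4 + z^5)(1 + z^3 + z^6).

(z^2 + z^3 + z^4 + z^5) has coefficients 0,0,1,1,1,1 for degrees 0…5.
(z + z^2 + z^3 + z^4 + z^5) has coefficients 0,1,1,1,1,1,0,0 for degrees 0…7.
Finally multiplying by (1 + z^3 + z^6), the product of all factors after the first has coefficients 0,1,1,1,2,2,1,2 for degrees 0…7.
[z^7] = 1·2 + 1·2 + 1·1 + 1·1 = 6.

6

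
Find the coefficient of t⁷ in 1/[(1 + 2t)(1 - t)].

Partial fractions give a closed form: a_n = (2/3)·(-2)^n + (1/3)·1^n.
At n = 7: a_7 = -85.

-85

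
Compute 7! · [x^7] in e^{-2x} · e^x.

-1

The EGF product rule gives c_7 = Σ_{k_1+k_2=7} C(7; k_1,k_2) · ∏ g_i(k_i), where e^{-2x} gives (-2)^k; e^x gives (1)^k.
g_1(k) for k = 0…7: 1, -2, 4, -8, 16, -32, 64, -128.
g_2(k) for k = 0…7: 1, 1, 1, 1, 1, 1, 1, 1.
c_7 = Σ_k C(7,k)·g_1(k)·g_2(7−k) = 1·1·1 + 7·(-2)·1 + 21·4·1 + 35·(-8)·1 + 35·16·1 + 21·(-32)·1 + 7·64·1 + 1·(-128)·1 = 1 − 14 + 84 − 280 + 560 − 672 + 448 − 128 = -1.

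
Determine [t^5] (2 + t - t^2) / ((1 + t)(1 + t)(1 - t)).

-1

The denominator gives the recurrence a_n = −a_(n−1) + a_(n−2) + a_(n−3) for n ≥ 3; the numerator fixes a_0 = 2, a_1 = -1, a_2 = 2.
Iterating: 2, -1, 2, -1, 2, -1, so a_5 = -1.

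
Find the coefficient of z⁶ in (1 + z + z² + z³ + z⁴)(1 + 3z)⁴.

(1 + z + z² + z³ + z⁴) has coefficients 1,1,1,1,1 for degrees 0…4.
(1 + 3z)⁴ has coefficients 1,12,54,108,81,0,0 for degrees 0…6.
[z⁶] = 1·0 + 1·0 + 1·81 + 1·108 + 1·54 = 243.

243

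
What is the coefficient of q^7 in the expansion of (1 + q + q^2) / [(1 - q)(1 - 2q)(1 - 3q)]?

The denominator gives the recurrence a_n = 6a_(n−1) − 11a_(n−2) + 6a_(n−3) for n ≥ 3; the numerator fixes a_0 = 1, a_1 = 7, a_2 = 32.
Iterating: 1, 7, 32, 121, 416, 1357, 4292, 13321, so a_7 = 13321.

13321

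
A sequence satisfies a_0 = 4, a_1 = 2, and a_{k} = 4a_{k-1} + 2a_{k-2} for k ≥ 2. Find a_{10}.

2358016

The ordinary generating function has denominator 1 - 4t - 2t^2.
Iterating the recurrence: a_0,…,a_{10} = 4, 2, 16, 68, 304, 1352, 6016, 26768, 119104, 529952, 2358016.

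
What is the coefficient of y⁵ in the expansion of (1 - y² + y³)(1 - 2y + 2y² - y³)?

3

(1 - y² + y³) has coefficients 1,0,-1,1 for degrees 0…3.
(1 - 2y + 2y² - y³) has coefficients 1,-2,2,-1,0,0 for degrees 0…5.
[y⁵] = 1·0 − 1·(-1) + 1·2 = 3.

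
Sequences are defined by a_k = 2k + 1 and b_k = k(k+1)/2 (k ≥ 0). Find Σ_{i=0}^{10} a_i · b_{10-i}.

1210

Write out a_i and b_{10-i} for i = 0,…,10 and sum the products.
Σ = 1·55 + 3·45 + 5·36 + 7·28 + 9·21 + 11·15 + 13·10 + 15·6 + 17·3 + 19·1 + 21·0 = 1210.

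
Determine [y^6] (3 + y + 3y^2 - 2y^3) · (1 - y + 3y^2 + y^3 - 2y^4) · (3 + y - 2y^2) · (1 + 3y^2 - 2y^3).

(3 + y + 3y^2 - 2y^3) has coefficients 3,1,3,-2 for degrees 0…3.
(1 - y + 3y^2 + y^3 - 2y^4) has coefficients 1,-1,3,1,-2,0,0 for degrees 0…6.
Multiplying by (3 + y - 2y^2) gives running coefficients 3,-2,6,8,-11,-4,4 for degrees 0…6.
Finally multiplying by (1 + 3y^2 - 2y^3), the product of all factors after the first has coefficients 3,-2,15,-4,11,8,-45 for degrees 0…6.
[y^6] = 3·(-45) + 1·8 + 3·11 − 2·(-4) = -86.

-86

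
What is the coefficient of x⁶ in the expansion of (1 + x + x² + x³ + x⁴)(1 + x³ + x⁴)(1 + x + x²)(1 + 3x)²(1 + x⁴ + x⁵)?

135

(1 + x + x² + x³ + x⁴) has coefficients 1,1,1,1,1 for degrees 0…4.
(1 + x³ + x⁴) has coefficients 1,0,0,1,1,0,0 for degrees 0…6.
Multiplying by (1 + x + x²) gives running coefficients 1,1,1,1,2,2,1 for degrees 0…6.
Multiplying by (1 + 3x)² gives running coefficients 1,7,16,16,17,23,31 for degrees 0…6.
Finally multiplying by (1 + x⁴ + x⁵), the product of all factors after the first has coefficients 1,7,16,16,18,31,54 for degrees 0…6.
[x⁶] = 1·54 + 1·31 + 1·18 + 1·16 + 1·16 = 135.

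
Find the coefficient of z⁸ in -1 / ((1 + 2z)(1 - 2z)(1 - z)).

-341

Partial fractions give a closed form: a_n = (-1/3)·(-2)^n + (-1)·2^n + (1/3)·1^n.
At n = 8: a_8 = -341.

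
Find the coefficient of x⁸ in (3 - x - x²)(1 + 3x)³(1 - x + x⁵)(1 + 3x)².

948

(3 - x - x²) has coefficients 3,-1,-1 for degrees 0…2.
(1 + 3x)³ has coefficients 1,9,27,27,0,0,0,0,0 for degrees 0…8.
Multiplying by (1 - x + x⁵) gives running coefficients 1,8,18,0,-27,1,9,27,27 for degrees 0…8.
Finally multiplying by (1 + 3x)², the product of all factors after the first has coefficients 1,14,75,180,135,-161,-228,90,270 for degrees 0…8.
[x⁸] = 3·270 − 1·90 − 1·(-228) = 948.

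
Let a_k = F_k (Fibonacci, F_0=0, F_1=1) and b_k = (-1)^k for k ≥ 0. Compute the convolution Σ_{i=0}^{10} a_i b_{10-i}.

This is [x^10] in the product of the two ordinary generating functions.
Σ = 0·1 + 1·(-1) + 1·1 + 2·(-1) + 3·1 + 5·(-1) + 8·1 + 13·(-1) + 21·1 + 34·(-1) + 55·1 = 33.

33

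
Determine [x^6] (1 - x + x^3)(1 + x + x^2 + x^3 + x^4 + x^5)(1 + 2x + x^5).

2

(1 - x + x^3) has coefficients 1,-1,0,1 for degrees 0…3.
(1 + x + x^2 + x^3 + x^4 + x^5) has coefficients 1,1,1,1,1,1,0 for degrees 0…6.
Finally multiplying by (1 + 2x + x^5), the product of all factors after the first has coefficients 1,3,3,3,3,4,3 for degrees 0…6.
[x^6] = 1·3 − 1·4 + 1·3 = 2.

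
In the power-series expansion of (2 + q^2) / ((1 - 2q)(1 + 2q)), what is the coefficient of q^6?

144

The denominator gives the recurrence a_n = 4a_(n−2) for n ≥ 3; the numerator fixes a_0 = 2, a_1 = 0, a_2 = 9.
Iterating: 2, 0, 9, 0, 36, 0, 144, so a_6 = 144.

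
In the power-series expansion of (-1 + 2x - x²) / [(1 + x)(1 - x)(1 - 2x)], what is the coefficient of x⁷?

-42

Partial fractions give a closed form: a_n = (-2/3)·(-1)^n + (-1/3)·2^n.
At n = 7: a_7 = -42.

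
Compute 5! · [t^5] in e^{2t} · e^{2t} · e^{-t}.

The EGF product rule gives c_5 = Σ_{k_1+k_2+k_3=5} C(5; k_1,k_2,k_3) · ∏ g_i(k_i), where e^{2t} gives (2)^k; e^{2t} gives (2)^k; e^{-t} gives (-1)^k.
g_1(k) for k = 0…5: 1, 2, 4, 8, 16, 32.
g_2(k) for k = 0…5: 1, 2, 4, 8, 16, 32.
g_3(k) for k = 0…5: 1, -1, 1, -1, 1, -1.
First combine the last two factors: h(k) = Σ_j C(k,j)·g_2(j)·g_3(k−j) for k = 0…5: 1, 1, 1, 1, 1, 1.
c_5 = Σ_k C(5,k)·g_1(k)·h(5−k) = 1·1·1 + 5·2·1 + 10·4·1 + 10·8·1 + 5·16·1 + 1·32·1 = 1 + 10 + 40 + 80 + 80 + 32 = 243.

243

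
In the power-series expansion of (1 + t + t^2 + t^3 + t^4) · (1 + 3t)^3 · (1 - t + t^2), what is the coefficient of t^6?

(1 + t + t^2 + t^3 + t^4) has coefficients 1,1,1,1,1 for degrees 0…4.
(1 + 3t)^3 has coefficients 1,9,27,27,0,0,0 for degrees 0…6.
Finally multiplying by (1 - t + t^2), the product of all factors after the first has coefficients 1,8,19,9,0,27,0 for degrees 0…6.
[t^6] = 1·0 + 1·27 + 1·0 + 1·9 + 1·19 = 55.

55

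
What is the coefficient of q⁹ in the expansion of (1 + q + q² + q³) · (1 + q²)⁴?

(1 + q + q² + q³) has coefficients 1,1,1,1 for degrees 0…3.
(1 + q²)⁴ has coefficients 1,0,4,0,6,0,4,0,1,0 for degrees 0…9.
[q⁹] = 1·0 + 1·1 + 1·0 + 1·4 = 5.

5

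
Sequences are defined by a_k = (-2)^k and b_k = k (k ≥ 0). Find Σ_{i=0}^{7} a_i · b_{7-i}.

Write out a_i and b_{7-i} for i = 0,…,7 and sum the products.
Σ = 1·7 − 2·6 + 4·5 − 8·4 + 16·3 − 32·2 + 64·1 − 128·0 = 31.

31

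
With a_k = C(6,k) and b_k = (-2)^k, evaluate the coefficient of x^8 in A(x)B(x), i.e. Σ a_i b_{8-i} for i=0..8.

Write out a_i and b_{8-i} for i = 0,…,8 and sum the products.
Σ = 1·256 + 6·(-128) + 15·64 + 20·(-32) + 15·16 + 6·(-8) + 1·4 + 0·(-2) + 0·1 = 4.

4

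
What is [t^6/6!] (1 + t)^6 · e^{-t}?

The EGF product rule gives c_6 = Σ_{k_1+k_2=6} C(6; k_1,k_2) · ∏ g_i(k_i), where (1+t)^6 gives the falling factorial (6)_k; e^{-t} gives (-1)^k.
g_1(k) for k = 0…6: 1, 6, 30, 120, 360, 720, 720.
g_2(k) for k = 0…6: 1, -1, 1, -1, 1, -1, 1.
c_6 = Σ_k C(6,k)·g_1(k)·g_2(6−k) = 1·1·1 + 6·6·(-1) + 15·30·1 + 20·120·(-1) + 15·360·1 + 6·720·(-1) + 1·720·1 = 1 − 36 + 450 − 2400 + 5400 − 4320 + 720 = -185.

-185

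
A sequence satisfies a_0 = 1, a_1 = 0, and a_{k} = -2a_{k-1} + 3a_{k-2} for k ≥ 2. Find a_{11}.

The ordinary generating function has denominator 1 + 2q - 3q^2.
Iterating the recurrence: a_0,…,a_{11} = 1, 0, 3, -6, 21, -60, 183, -546, 1641, -4920, 14763, -44286.

-44286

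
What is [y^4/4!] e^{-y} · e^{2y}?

The EGF product rule gives c_4 = Σ_{k_1+k_2=4} C(4; k_1,k_2) · ∏ g_i(k_i), where e^{-y} gives (-1)^k; e^{2y} gives (2)^k.
g_1(k) for k = 0…4: 1, -1, 1, -1, 1.
g_2(k) for k = 0…4: 1, 2, 4, 8, 16.
c_4 = Σ_k C(4,k)·g_1(k)·g_2(4−k) = 1·1·16 + 4·(-1)·8 + 6·1·4 + 4·(-1)·2 + 1·1·1 = 16 − 32 + 24 − 8 + 1 = 1.

1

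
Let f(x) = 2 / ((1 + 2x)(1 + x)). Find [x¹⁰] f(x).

4094

Partial fractions give a closed form: a_n = (4)·(-2)^n + (-2)·(-1)^n.
At n = 10: a_10 = 4094.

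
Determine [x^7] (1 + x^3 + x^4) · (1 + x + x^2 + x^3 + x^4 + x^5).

(1 + x^3 + x^4) has coefficients 1,0,0,1,1 for degrees 0…4.
(1 + x + x^2 + x^3 + x^4 + x^5) has coefficients 1,1,1,1,1,1,0,0 for degrees 0…7.
[x^7] = 1·0 + 1·1 + 1·1 = 2.

2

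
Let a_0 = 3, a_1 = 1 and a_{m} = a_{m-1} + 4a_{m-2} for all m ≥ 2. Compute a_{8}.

2613

The ordinary generating function has denominator 1 - y - 4y^2.
Iterating the recurrence: a_0,…,a_{8} = 3, 1, 13, 17, 69, 137, 413, 961, 2613.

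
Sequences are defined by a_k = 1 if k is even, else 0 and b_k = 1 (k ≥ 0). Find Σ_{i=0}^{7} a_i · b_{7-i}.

Write out a_i and b_{7-i} for i = 0,…,7 and sum the products.
Σ = 1·1 + 0·1 + 1·1 + 0·1 + 1·1 + 0·1 + 1·1 + 0·1 = 4.

4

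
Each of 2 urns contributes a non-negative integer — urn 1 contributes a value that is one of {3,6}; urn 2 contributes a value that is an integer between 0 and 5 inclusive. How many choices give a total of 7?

The generating function for the choices is (x^3 + x^6)·(1 + x + x^2 + x^3 + x^4 + x^5); the count is [x^7].
(x^3 + x^6) has coefficients 0,0,0,1,0,0,1 for degrees 0…6.
(1 + x + x^2 + x^3 + x^4 + x^5) has coefficients 1,1,1,1,1,1,0,0 for degrees 0…7.
[x^7] = 1·1 + 1·1 = 2.

2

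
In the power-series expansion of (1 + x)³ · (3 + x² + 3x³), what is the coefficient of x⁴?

12

(1 + x)³ has coefficients 1,3,3,1 for degrees 0…3.
(3 + x² + 3x³) has coefficients 3,0,1,3,0 for degrees 0…4.
[x⁴] = 1·0 + 3·3 + 3·1 + 1·0 = 12.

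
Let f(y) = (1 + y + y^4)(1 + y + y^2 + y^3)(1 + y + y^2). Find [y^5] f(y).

5

(1 + y + y^4) has coefficients 1,1,0,0,1 for degrees 0…4.
(1 + y + y^2 + y^3) has coefficients 1,1,1,1,0,0 for degrees 0…5.
Finally multiplying by (1 + y + y^2), the product of all factors after the first has coefficients 1,2,3,3,2,1 for degrees 0…5.
[y^5] = 1·1 + 1·2 + 1·2 = 5.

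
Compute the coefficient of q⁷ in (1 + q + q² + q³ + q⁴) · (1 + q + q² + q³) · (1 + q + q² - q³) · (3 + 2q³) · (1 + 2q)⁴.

(1 + q + q² + q³ + q⁴) has coefficients 1,1,1,1,1 for degrees 0…4.
(1 + q + q² + q³) has coefficients 1,1,1,1,0,0,0,0 for degrees 0…7.
Multiplying by (1 + q + q² - q³) gives running coefficients 1,2,3,2,1,0,-1,0 for degrees 0…7.
Multiplying by (3 + 2q³) gives running coefficients 3,6,9,8,7,6,1,2 for degrees 0…7.
Finally multiplying by (1 + 2q)⁴, the product of all factors after the first has coefficients 3,30,129,320,527,638,617,506 for degrees 0…7.
[q⁷] = 1·506 + 1·617 + 1·638 + 1·527 + 1·320 = 2608.

2608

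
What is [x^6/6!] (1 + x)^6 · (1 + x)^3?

60480

The EGF product rule gives c_6 = Σ_{k_1+k_2=6} C(6; k_1,k_2) · ∏ g_i(k_i), where (1+x)^6 gives the falling factorial (6)_k; (1+x)^3 gives the falling factorial (3)_k.
g_1(k) for k = 0…6: 1, 6, 30, 120, 360, 720, 720.
g_2(k) for k = 0…6: 1, 3, 6, 6, 0, 0, 0.
c_6 = Σ_k C(6,k)·g_1(k)·g_2(6−k) = 20·120·6 + 15·360·6 + 6·720·3 + 1·720·1 = 14400 + 32400 + 12960 + 720 = 60480.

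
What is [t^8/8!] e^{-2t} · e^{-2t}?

65536

The EGF product rule gives c_8 = Σ_{k_1+k_2=8} C(8; k_1,k_2) · ∏ g_i(k_i), where e^{-2t} gives (-2)^k; e^{-2t} gives (-2)^k.
g_1(k) for k = 0…8: 1, -2, 4, -8, 16, -32, 64, -128, 256.
g_2(k) for k = 0…8: 1, -2, 4, -8, 16, -32, 64, -128, 256.
c_8 = Σ_k C(8,k)·g_1(k)·g_2(8−k) = 1·1·256 + 8·(-2)·(-128) + 28·4·64 + 56·(-8)·(-32) + 70·16·16 + 56·(-32)·(-8) + 28·64·4 + 8·(-128)·(-2) + 1·256·1 = 256 + 2048 + 7168 + 14336 + 17920 + 14336 + 7168 + 2048 + 256 = 65536.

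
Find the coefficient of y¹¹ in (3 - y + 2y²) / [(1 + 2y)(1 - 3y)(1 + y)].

Partial fractions give a closed form: a_n = (16/5)·(-2)^n + (13/10)·3^n + (-3/2)·(-1)^n.
At n = 11: a_11 = 223739.

223739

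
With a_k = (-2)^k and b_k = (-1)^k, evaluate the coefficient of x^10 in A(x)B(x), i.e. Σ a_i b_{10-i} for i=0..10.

This is [x^10] in the product of the two ordinary generating functions.
Σ = 1·1 − 2·(-1) + 4·1 − 8·(-1) + 16·1 − 32·(-1) + 64·1 − 128·(-1) + 256·1 − 512·(-1) + 1024·1 = 2047.

2047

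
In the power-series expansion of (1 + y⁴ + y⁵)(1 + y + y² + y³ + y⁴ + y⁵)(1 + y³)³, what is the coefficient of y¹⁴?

(1 + y⁴ + y⁵) has coefficients 1,0,0,0,1,1 for degrees 0…5.
(1 + y + y² + y³ + y⁴ + y⁵) has coefficients 1,1,1,1,1,1,0,0,0,0,0,0,0,0,0 for degrees 0…14.
Finally multiplying by (1 + y³)³, the product of all factors after the first has coefficients 1,1,1,4,4,4,6,6,6,4,4,4,1,1,1 for degrees 0…14.
[y¹⁴] = 1·1 + 1·4 + 1·4 = 9.

9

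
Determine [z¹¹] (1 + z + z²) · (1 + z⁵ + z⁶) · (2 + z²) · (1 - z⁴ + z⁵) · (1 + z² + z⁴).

(1 + z + z²) has coefficients 1,1,1 for degrees 0…2.
(1 + z⁵ + z⁶) has coefficients 1,0,0,0,0,1,1,0,0,0,0,0 for degrees 0…11.
Multiplying by (2 + z²) gives running coefficients 2,0,1,0,0,2,2,1,1,0,0,0 for degrees 0…11.
Multiplying by (1 - z⁴ + z⁵) gives running coefficients 2,0,1,0,-2,4,1,2,1,-2,0,1 for degrees 0…11.
Finally multiplying by (1 + z² + z⁴), the product of all factors after the first has coefficients 2,0,3,0,1,4,0,6,0,4,2,1 for degrees 0…11.
[z¹¹] = 1·1 + 1·2 + 1·4 = 7.

7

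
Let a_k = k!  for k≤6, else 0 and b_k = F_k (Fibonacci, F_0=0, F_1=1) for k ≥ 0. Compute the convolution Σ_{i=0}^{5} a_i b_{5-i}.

42

Write out a_i and b_{5-i} for i = 0,…,5 and sum the products.
Σ = 1·5 + 1·3 + 2·2 + 6·1 + 24·1 + 120·0 = 42.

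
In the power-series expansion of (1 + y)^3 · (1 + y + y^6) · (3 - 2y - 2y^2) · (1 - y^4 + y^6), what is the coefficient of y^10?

(1 + y)^3 has coefficients 1,3,3,1 for degrees 0…3.
(1 + y + y^6) has coefficients 1,1,0,0,0,0,1,0,0,0,0 for degrees 0…10.
Multiplying by (3 - 2y - 2y^2) gives running coefficients 3,1,-4,-2,0,0,3,-2,-2,0,0 for degrees 0…10.
Finally multiplying by (1 - y^4 + y^6), the product of all factors after the first has coefficients 3,1,-4,-2,-3,-1,10,1,-6,-2,-3 for degrees 0…10.
[y^10] = 1·(-3) + 3·(-2) + 3·(-6) + 1·1 = -26.

-26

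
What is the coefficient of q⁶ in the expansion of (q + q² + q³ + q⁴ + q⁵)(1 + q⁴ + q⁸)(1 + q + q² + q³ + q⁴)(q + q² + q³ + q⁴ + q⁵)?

(q + q² + q³ + q⁴ + q⁵) has coefficients 0,1,1,1,1,1 for degrees 0…5.
(1 + q⁴ + q⁸) has coefficients 1,0,0,0,1,0,0 for degrees 0…6.
Multiplying by (1 + q + q² + q³ + q⁴) gives running coefficients 1,1,1,1,2,1,1 for degrees 0…6.
Finally multiplying by (q + q² + q³ + q⁴ + q⁵), the product of all factors after the first has coefficients 0,1,2,3,4,6,6 for degrees 0…6.
[q⁶] = 1·6 + 1·4 + 1·3 + 1·2 + 1·1 = 16.

16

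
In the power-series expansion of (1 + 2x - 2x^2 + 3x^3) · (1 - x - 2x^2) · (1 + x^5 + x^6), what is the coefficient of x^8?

-5

(1 + 2x - 2x^2 + 3x^3) has coefficients 1,2,-2,3 for degrees 0…3.
(1 - x - 2x^2) has coefficients 1,-1,-2,0,0,0,0,0,0 for degrees 0…8.
Finally multiplying by (1 + x^5 + x^6), the product of all factors after the first has coefficients 1,-1,-2,0,0,1,0,-3,-2 for degrees 0…8.
[x^8] = 1·(-2) + 2·(-3) − 2·0 + 3·1 = -5.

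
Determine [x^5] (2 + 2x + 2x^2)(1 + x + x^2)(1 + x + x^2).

6

(2 + 2x + 2x^2) has coefficients 2,2,2 for degrees 0…2.
(1 + x + x^2) has coefficients 1,1,1,0,0,0 for degrees 0…5.
Finally multiplying by (1 + x + x^2), the product of all factors after the first has coefficients 1,2,3,2,1,0 for degrees 0…5.
[x^5] = 2·0 + 2·1 + 2·2 = 6.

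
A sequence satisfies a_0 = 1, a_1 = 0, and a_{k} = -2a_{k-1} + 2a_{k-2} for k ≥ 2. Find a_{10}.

The ordinary generating function has denominator 1 + 2t - 2t^2.
Iterating the recurrence: a_0,…,a_{10} = 1, 0, 2, -4, 12, -32, 88, -240, 656, -1792, 4896.

4896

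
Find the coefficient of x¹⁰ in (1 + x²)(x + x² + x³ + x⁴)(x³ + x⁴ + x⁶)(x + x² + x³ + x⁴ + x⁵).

18

(1 + x²) has coefficients 1,0,1 for degrees 0…2.
(x + x² + x³ + x⁴) has coefficients 0,1,1,1,1,0,0,0,0,0,0 for degrees 0…10.
Multiplying by (x³ + x⁴ + x⁶) gives running coefficients 0,0,0,0,1,2,2,3,2,1,1 for degrees 0…10.
Finally multiplying by (x + x² + x³ + x⁴ + x⁵), the product of all factors after the first has coefficients 0,0,0,0,0,1,3,5,8,10,10 for degrees 0…10.
[x¹⁰] = 1·10 + 1·8 = 18.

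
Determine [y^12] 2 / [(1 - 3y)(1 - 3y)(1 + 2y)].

The denominator gives the recurrence a_n = 4a_(n−1) + 3a_(n−2) − 18a_(n−3) for n ≥ 3; the numerator fixes a_0 = 2, a_1 = 8, a_2 = 38.
Iterating: 2, 8, 38, 140, 530, 1856, 6494, 22004, 74090, 245480, 808118, 2635292, 8546882, so a_12 = 8546882.

8546882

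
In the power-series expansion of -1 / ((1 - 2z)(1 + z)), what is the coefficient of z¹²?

-2731

Partial fractions give a closed form: a_n = (-2/3)·2^n + (-1/3)·(-1)^n.
At n = 12: a_12 = -2731.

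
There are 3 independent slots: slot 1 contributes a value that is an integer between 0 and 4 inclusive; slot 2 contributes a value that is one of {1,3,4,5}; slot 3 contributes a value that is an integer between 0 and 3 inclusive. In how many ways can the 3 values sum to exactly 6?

The generating function for the choices is (1 + z + z² + z³ + z⁴)·(z + z³ + z⁴ + z⁵)·(1 + z + z² + z³); the count is [z⁶].
(1 + z + z² + z³ + z⁴) has coefficients 1,1,1,1,1 for degrees 0…4.
(z + z³ + z⁴ + z⁵) has coefficients 0,1,0,1,1,1,0 for degrees 0…6.
Finally multiplying by (1 + z + z² + z³), the product of all factors after the first has coefficients 0,1,1,2,3,3,3 for degrees 0…6.
[z⁶] = 1·3 + 1·3 + 1·3 + 1·2 + 1·1 = 12.

12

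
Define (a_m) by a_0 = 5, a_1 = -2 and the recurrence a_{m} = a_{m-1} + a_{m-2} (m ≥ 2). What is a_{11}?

The ordinary generating function has denominator 1 - x - x^2.
Iterating the recurrence: a_0,…,a_{11} = 5, -2, 3, 1, 4, 5, 9, 14, 23, 37, 60, 97.

97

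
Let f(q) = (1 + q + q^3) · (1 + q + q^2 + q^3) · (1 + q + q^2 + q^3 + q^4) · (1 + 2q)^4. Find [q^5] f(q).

490

(1 + q + q^3) has coefficients 1,1,0,1 for degrees 0…3.
(1 + q + q^2 + q^3) has coefficients 1,1,1,1,0,0 for degrees 0…5.
Multiplying by (1 + q + q^2 + q^3 + q^4) gives running coefficients 1,2,3,4,4,3 for degrees 0…5.
Finally multiplying by (1 + 2q)^4, the product of all factors after the first has coefficients 1,10,43,108,188,259 for degrees 0…5.
[q^5] = 1·259 + 1·188 + 1·43 = 490.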